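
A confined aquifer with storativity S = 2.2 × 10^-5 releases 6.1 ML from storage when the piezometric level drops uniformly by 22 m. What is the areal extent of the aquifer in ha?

ΔV = 6.1 ML = 6100 m³
A = ΔV / (S × Δh) = 6100 / (2.2 × 10^-5 × 22) = 1.26 × 10^7 m²
A = 1.26 × 10^7 m² = 1260 ha

A ≈ 1260 ha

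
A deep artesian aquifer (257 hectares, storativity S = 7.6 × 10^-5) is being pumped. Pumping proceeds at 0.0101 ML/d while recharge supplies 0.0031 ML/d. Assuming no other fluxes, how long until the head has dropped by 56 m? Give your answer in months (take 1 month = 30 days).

t ≈ 52.1 months

A = 257 hectares = 2.57 × 10^6 m²
ΔV = S × A × Δh = 7.6 × 10^-5 × 2.57 × 10^6 × 56 = 10940 m³
Net withdrawal = 0.0101 − 0.0031 = 0.007 ML/d = 7 m³/d
t = ΔV / Q = 10940 m³ / 7 m³/d = 1563 d
t = 1563 d ≈ 52.09 months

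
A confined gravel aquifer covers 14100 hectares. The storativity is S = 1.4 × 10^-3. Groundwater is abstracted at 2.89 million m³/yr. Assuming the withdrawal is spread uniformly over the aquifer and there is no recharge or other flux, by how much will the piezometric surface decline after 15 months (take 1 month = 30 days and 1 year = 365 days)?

A = 14100 hectares = 1.41 × 10^8 m²
Q = 2.89 million m³/yr = 7918 m³/d
t = 15 months = 450 d
ΔV = Q × t = 7918 m³/d × 450 d = 3.563 × 10^6 m³
Δh = ΔV / (S × A) = 3.563 × 10^6 / (0.0014 × 1.41 × 10^8) = 18.05 m

Δh ≈ 18 m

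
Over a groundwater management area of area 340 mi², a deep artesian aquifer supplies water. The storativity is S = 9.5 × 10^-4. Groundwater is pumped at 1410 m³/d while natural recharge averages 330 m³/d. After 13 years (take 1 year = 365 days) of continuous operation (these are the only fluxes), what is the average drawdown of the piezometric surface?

A = 340 mi² = 8.806 × 10^8 m²
Net abstraction = 1410 − 330 = 1080 m³/d
t = 13 years = 4745 d
ΔV = Q × t = 1080 m³/d × 4745 d = 5.125 × 10^6 m³
Δh = ΔV / (S × A) = 5.125 × 10^6 / (9.5 × 10^-4 × 8.806 × 10^8) = 6.126 m

Δh ≈ 6.13 m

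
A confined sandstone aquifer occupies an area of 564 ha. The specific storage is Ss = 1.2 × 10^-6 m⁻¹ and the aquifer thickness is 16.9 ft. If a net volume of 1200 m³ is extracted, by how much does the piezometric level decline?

Δh ≈ 34.4 m

b = 16.9 ft = 5.151 m
S = Ss × b = 1.2 × 10^-6 m⁻¹ × 5.151 m = 6.181 × 10^-6
A = 564 ha = 5.64 × 10^6 m²
Δh = ΔV / (S × A) = 1200 m³ / (6.181 × 10^-6 × 5.64 × 10^6 m²) = 34.42 m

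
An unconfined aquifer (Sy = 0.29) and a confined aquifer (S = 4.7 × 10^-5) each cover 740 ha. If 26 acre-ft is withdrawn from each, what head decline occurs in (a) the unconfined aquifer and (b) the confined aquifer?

Δh_u ≈ 0.0149 m; Δh_c ≈ 92.2 m

A = 740 ha = 7.4 × 10^6 m²
ΔV = 26 acre-ft = 32070 m³
Unconfined: Δh_u = ΔV/(Sy·A) = 32070/(0.29 × 7.4 × 10^6) = 0.01494 m
Confined: Δh_c = ΔV/(S·A) = 32070/(4.7 × 10^-5 × 7.4 × 10^6) = 92.21 m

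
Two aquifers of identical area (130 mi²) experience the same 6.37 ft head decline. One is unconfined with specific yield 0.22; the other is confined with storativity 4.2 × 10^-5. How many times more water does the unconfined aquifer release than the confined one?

ΔV_u / ΔV_c ≈ 5240

A = 130 mi² = 3.367 × 10^8 m²
Δh = 6.37 ft = 1.942 m
Unconfined: ΔV_u = Sy × A × Δh = 0.22 × 3.367 × 10^8 × 1.942 = 1.438 × 10^8 m³
Confined: ΔV_c = S × A × Δh = 4.2 × 10^-5 × 3.367 × 10^8 × 1.942 = 27460 m³
Ratio = ΔV_u / ΔV_c = Sy / S = 0.22 / 4.2 × 10^-5 = 5238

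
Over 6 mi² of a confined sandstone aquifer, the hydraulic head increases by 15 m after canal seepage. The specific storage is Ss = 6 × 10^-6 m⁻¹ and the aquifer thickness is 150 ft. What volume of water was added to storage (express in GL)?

ΔV ≈ 0.0639 GL

b = 150 ft = 45.72 m
S = Ss × b = 6 × 10^-6 m⁻¹ × 45.72 m = 2.743 × 10^-4
A = 6 mi² = 1.554 × 10^7 m²
ΔV = S × A × Δh = 2.743 × 10^-4 × 1.554 × 10^7 m² × 15 m = 63940 m³
ΔV = 63940 m³ = 0.06394 GL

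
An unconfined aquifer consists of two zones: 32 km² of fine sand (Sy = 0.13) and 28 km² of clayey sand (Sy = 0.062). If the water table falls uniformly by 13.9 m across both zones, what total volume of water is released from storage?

A₁ = 32 km² = 3.2 × 10^7 m²; A₂ = 28 km² = 2.8 × 10^7 m²
ΔV₁ = 0.13 × 3.2 × 10^7 × 13.9 = 5.782 × 10^7 m³
ΔV₂ = 0.062 × 2.8 × 10^7 × 13.9 = 2.413 × 10^7 m³
ΔV = ΔV₁ + ΔV₂ = 8.195 × 10^7 m³

ΔV ≈ 8.2 × 10^7 m³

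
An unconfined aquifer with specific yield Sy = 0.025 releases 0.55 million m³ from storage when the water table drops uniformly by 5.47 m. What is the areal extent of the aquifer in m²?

A ≈ 4.02 × 10^6 m²

ΔV = 0.55 million m³ = 5.5 × 10^5 m³
A = ΔV / (Sy × Δh) = 5.5 × 10^5 / (0.025 × 5.47) = 4.022 × 10^6 m²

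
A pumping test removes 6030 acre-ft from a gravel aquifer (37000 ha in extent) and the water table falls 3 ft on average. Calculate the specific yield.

Sy ≈ 0.022

A = 37000 ha = 3.7 × 10^8 m²
Δh = 3 ft = 0.9144 m
ΔV = 6030 acre-ft = 7.438 × 10^6 m³
Sy = ΔV / (A × Δh) = 7.438 × 10^6 m³ / (3.7 × 10^8 m² × 0.9144 m) = 0.02198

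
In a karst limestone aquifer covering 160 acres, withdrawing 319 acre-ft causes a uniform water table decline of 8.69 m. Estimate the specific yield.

Sy ≈ 0.07

A = 160 acres = 6.475 × 10^5 m²
ΔV = 319 acre-ft = 3.935 × 10^5 m³
Sy = ΔV / (A × Δh) = 3.935 × 10^5 m³ / (6.475 × 10^5 m² × 8.69 m) = 0.06993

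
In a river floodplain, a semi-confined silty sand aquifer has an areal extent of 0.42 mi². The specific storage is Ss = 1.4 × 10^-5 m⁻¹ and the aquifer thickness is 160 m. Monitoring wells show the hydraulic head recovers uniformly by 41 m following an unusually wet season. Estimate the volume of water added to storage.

ΔV ≈ 99900 m³

S = Ss × b = 1.4 × 10^-5 m⁻¹ × 160 m = 2.24 × 10^-3
A = 0.42 mi² = 1.088 × 10^6 m²
ΔV = S × A × Δh = 0.00224 × 1.088 × 10^6 m² × 41 m = 99900 m³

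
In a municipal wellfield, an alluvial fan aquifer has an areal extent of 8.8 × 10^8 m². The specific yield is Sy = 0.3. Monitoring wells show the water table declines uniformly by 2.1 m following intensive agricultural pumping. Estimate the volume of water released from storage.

ΔV = Sy × A × Δh = 0.3 × 8.8 × 10^8 m² × 2.1 m = 5.544 × 10^8 m³

ΔV ≈ 5.54 × 10^8 m³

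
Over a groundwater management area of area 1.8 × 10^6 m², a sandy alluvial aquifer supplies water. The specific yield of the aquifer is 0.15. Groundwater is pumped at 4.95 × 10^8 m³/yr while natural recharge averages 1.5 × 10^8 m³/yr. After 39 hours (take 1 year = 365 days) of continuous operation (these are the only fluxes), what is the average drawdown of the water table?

Δh ≈ 5.69 m

Net abstraction = 4.95 × 10^8 − 1.5 × 10^8 = 3.45 × 10^8 m³/yr
Q_net = 3.45 × 10^8 m³/yr = 9.452 × 10^5 m³/d
t = 39 hours = 1.625 d
ΔV = Q × t = 9.452 × 10^5 m³/d × 1.625 d = 1.536 × 10^6 m³
Δh = ΔV / (Sy × A) = 1.536 × 10^6 / (0.15 × 1.8 × 10^6) = 5.689 m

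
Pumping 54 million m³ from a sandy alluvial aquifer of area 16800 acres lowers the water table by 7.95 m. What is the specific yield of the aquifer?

A = 16800 acres = 6.799 × 10^7 m²
ΔV = 54 million m³ = 5.4 × 10^7 m³
Sy = ΔV / (A × Δh) = 5.4 × 10^7 m³ / (6.799 × 10^7 m² × 7.95 m) = 0.09991

Sy ≈ 0.1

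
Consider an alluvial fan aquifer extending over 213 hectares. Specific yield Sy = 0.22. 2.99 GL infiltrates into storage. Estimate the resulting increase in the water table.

Δh ≈ 6.38 m

A = 213 hectares = 2.13 × 10^6 m²
ΔV = 2.99 GL = 2.99 × 10^6 m³
Δh = ΔV / (Sy × A) = 2.99 × 10^6 m³ / (0.22 × 2.13 × 10^6 m²) = 6.381 m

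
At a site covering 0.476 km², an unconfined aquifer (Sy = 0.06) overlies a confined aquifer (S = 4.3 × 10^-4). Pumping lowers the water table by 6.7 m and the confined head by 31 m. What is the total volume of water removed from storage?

ΔV ≈ 1.98 × 10^5 m³

A = 0.476 km² = 4.76 × 10^5 m²
Unconfined: ΔV_u = Sy × A × Δh_u = 0.06 × 4.76 × 10^5 × 6.7 = 1.914 × 10^5 m³
Confined: ΔV_c = S × A × Δh_c = 4.3 × 10^-4 × 4.76 × 10^5 × 31 = 6345 m³
Total ΔV = 1.914 × 10^5 + 6345 = 1.977 × 10^5 m³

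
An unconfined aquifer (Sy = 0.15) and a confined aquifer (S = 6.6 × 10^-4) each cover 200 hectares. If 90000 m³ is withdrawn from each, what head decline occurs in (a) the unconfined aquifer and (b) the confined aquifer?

Δh_u ≈ 0.3 m; Δh_c ≈ 68.2 m

A = 200 hectares = 2 × 10^6 m²
Unconfined: Δh_u = ΔV/(Sy·A) = 90000/(0.15 × 2 × 10^6) = 0.3 m
Confined: Δh_c = ΔV/(S·A) = 90000/(6.6 × 10^-4 × 2 × 10^6) = 68.18 m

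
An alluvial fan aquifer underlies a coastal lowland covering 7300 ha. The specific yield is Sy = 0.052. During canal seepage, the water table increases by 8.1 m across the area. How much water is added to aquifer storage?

ΔV ≈ 3.07 × 10^7 m³

A = 7300 ha = 7.3 × 10^7 m²
ΔV = Sy × A × Δh = 0.052 × 7.3 × 10^7 m² × 8.1 m = 3.075 × 10^7 m³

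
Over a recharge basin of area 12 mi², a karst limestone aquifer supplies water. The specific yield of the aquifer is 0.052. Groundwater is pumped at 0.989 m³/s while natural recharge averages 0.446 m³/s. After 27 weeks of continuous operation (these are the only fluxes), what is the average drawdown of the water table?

A = 12 mi² = 3.108 × 10^7 m²
Net abstraction = 0.989 − 0.446 = 0.543 m³/s
Q_net = 0.543 m³/s = 46920 m³/d
t = 27 weeks = 189 d
ΔV = Q × t = 46920 m³/d × 189 d = 8.867 × 10^6 m³
Δh = ΔV / (Sy × A) = 8.867 × 10^6 / (0.052 × 3.108 × 10^7) = 5.486 m

Δh ≈ 5.49 m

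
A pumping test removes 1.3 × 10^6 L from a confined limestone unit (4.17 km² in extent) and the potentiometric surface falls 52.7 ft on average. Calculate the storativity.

A = 4.17 km² = 4.17 × 10^6 m²
Δh = 52.7 ft = 16.06 m
ΔV = 1.3 × 10^6 L = 1300 m³
S = ΔV / (A × Δh) = 1300 m³ / (4.17 × 10^6 m² × 16.06 m) = 1.941 × 10^-5

S ≈ 1.9 × 10^-5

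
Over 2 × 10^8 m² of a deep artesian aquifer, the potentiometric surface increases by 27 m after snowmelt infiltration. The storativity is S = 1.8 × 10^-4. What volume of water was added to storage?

ΔV ≈ 9.72 × 10^5 m³

ΔV = S × A × Δh = 1.8 × 10^-4 × 2 × 10^8 m² × 27 m = 9.72 × 10^5 m³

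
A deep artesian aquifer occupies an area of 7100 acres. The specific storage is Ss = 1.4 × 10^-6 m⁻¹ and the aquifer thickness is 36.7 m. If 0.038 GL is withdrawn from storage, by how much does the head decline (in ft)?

S = Ss × b = 1.4 × 10^-6 m⁻¹ × 36.7 m = 5.138 × 10^-5
A = 7100 acres = 2.873 × 10^7 m²
ΔV = 0.038 GL = 38000 m³
Δh = ΔV / (S × A) = 38000 m³ / (5.138 × 10^-5 × 2.873 × 10^7 m²) = 25.74 m
Δh = 25.74 m = 84.45 ft

Δh ≈ 84.4 ft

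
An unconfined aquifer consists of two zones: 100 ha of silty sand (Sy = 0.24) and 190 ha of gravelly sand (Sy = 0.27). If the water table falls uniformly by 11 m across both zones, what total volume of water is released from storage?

A₁ = 100 ha = 1 × 10^6 m²; A₂ = 190 ha = 1.9 × 10^6 m²
ΔV₁ = 0.24 × 1 × 10^6 × 11 = 2.64 × 10^6 m³
ΔV₂ = 0.27 × 1.9 × 10^6 × 11 = 5.643 × 10^6 m³
ΔV = ΔV₁ + ΔV₂ = 8.283 × 10^6 m³

ΔV ≈ 8.28 × 10^6 m³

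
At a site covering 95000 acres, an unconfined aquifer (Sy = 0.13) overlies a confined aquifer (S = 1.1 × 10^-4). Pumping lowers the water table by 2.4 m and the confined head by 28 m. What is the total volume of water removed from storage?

ΔV ≈ 1.21 × 10^8 m³

A = 95000 acres = 3.845 × 10^8 m²
Unconfined: ΔV_u = Sy × A × Δh_u = 0.13 × 3.845 × 10^8 × 2.4 = 1.199 × 10^8 m³
Confined: ΔV_c = S × A × Δh_c = 1.1 × 10^-4 × 3.845 × 10^8 × 28 = 1.184 × 10^6 m³
Total ΔV = 1.199 × 10^8 + 1.184 × 10^6 = 1.211 × 10^8 m³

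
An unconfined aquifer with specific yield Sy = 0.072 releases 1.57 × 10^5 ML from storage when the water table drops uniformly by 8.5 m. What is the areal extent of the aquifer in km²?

ΔV = 1.57 × 10^5 ML = 1.57 × 10^8 m³
A = ΔV / (Sy × Δh) = 1.57 × 10^8 / (0.072 × 8.5) = 2.565 × 10^8 m²
A = 2.565 × 10^8 m² = 256.5 km²

A ≈ 257 km²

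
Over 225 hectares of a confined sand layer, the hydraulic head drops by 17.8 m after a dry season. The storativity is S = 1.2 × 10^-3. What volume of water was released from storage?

A = 225 hectares = 2.25 × 10^6 m²
ΔV = S × A × Δh = 0.0012 × 2.25 × 10^6 m² × 17.8 m = 48060 m³

ΔV ≈ 48100 m³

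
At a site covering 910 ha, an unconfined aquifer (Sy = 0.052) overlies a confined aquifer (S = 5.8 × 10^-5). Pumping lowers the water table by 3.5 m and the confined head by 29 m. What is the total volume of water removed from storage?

ΔV ≈ 1.67 × 10^6 m³

A = 910 ha = 9.1 × 10^6 m²
Unconfined: ΔV_u = Sy × A × Δh_u = 0.052 × 9.1 × 10^6 × 3.5 = 1.656 × 10^6 m³
Confined: ΔV_c = S × A × Δh_c = 5.8 × 10^-5 × 9.1 × 10^6 × 29 = 15310 m³
Total ΔV = 1.656 × 10^6 + 15310 = 1.672 × 10^6 m³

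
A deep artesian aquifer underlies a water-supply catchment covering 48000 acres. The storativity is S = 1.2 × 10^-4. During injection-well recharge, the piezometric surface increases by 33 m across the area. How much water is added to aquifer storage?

A = 48000 acres = 1.942 × 10^8 m²
ΔV = S × A × Δh = 1.2 × 10^-4 × 1.942 × 10^8 m² × 33 m = 7.692 × 10^5 m³

ΔV ≈ 7.69 × 10^5 m³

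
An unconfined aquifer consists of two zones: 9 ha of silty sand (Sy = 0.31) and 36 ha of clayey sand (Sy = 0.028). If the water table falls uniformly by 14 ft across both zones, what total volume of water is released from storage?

ΔV ≈ 1.62 × 10^5 m³

A₁ = 9 ha = 90000 m²; A₂ = 36 ha = 3.6 × 10^5 m²
Δh = 14 ft = 4.267 m
ΔV₁ = 0.31 × 90000 × 4.267 = 1.191 × 10^5 m³
ΔV₂ = 0.028 × 3.6 × 10^5 × 4.267 = 43010 m³
ΔV = ΔV₁ + ΔV₂ = 1.621 × 10^5 m³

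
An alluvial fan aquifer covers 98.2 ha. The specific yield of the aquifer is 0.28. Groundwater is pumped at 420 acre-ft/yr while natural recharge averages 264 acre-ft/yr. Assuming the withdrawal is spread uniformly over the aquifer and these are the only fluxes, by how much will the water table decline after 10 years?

Δh ≈ 7 m

A = 98.2 ha = 9.82 × 10^5 m²
Net abstraction = 420 − 264 = 156 acre-ft/yr
Q_net = 156 acre-ft/yr = 527.2 m³/d
t = 10 years = 3650 d
ΔV = Q × t = 527.2 m³/d × 3650 d = 1.924 × 10^6 m³
Δh = ΔV / (Sy × A) = 1.924 × 10^6 / (0.28 × 9.82 × 10^5) = 6.998 m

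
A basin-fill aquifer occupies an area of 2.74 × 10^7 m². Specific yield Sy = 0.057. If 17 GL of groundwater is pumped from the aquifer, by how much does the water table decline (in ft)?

Δh ≈ 35.7 ft

ΔV = 17 GL = 1.7 × 10^7 m³
Δh = ΔV / (Sy × A) = 1.7 × 10^7 m³ / (0.057 × 2.74 × 10^7 m²) = 10.88 m
Δh = 10.88 m = 35.71 ft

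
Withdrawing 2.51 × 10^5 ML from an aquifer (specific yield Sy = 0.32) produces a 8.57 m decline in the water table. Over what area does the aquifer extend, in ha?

A ≈ 9150 ha

ΔV = 2.51 × 10^5 ML = 2.51 × 10^8 m³
A = ΔV / (Sy × Δh) = 2.51 × 10^8 / (0.32 × 8.57) = 9.153 × 10^7 m²
A = 9.153 × 10^7 m² = 9153 ha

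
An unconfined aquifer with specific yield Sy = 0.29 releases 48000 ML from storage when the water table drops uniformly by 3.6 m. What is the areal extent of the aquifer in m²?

A ≈ 4.6 × 10^7 m²

ΔV = 48000 ML = 4.8 × 10^7 m³
A = ΔV / (Sy × Δh) = 4.8 × 10^7 / (0.29 × 3.6) = 4.598 × 10^7 m²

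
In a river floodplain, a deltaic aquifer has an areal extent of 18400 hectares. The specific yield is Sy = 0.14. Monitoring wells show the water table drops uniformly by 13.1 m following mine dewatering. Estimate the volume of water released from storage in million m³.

A = 18400 hectares = 1.84 × 10^8 m²
ΔV = Sy × A × Δh = 0.14 × 1.84 × 10^8 m² × 13.1 m = 3.375 × 10^8 m³
ΔV = 3.375 × 10^8 m³ = 337.5 million m³

ΔV ≈ 337 million m³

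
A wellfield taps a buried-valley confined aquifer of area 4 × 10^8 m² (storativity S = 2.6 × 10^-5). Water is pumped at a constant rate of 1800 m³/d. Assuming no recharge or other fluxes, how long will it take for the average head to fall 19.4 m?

t ≈ 112 days

ΔV = S × A × Δh = 2.6 × 10^-5 × 4 × 10^8 × 19.4 = 2.018 × 10^5 m³
t = ΔV / Q = 2.018 × 10^5 m³ / 1800 m³/d = 112.1 d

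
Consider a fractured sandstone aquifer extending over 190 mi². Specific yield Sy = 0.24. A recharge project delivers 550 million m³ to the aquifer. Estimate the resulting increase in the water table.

A = 190 mi² = 4.921 × 10^8 m²
ΔV = 550 million m³ = 5.5 × 10^8 m³
Δh = ΔV / (Sy × A) = 5.5 × 10^8 m³ / (0.24 × 4.921 × 10^8 m²) = 4.657 m

Δh ≈ 4.66 m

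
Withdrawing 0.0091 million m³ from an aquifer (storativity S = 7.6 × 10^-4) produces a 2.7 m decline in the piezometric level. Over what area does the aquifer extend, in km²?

ΔV = 0.0091 million m³ = 9100 m³
A = ΔV / (S × Δh) = 9100 / (7.6 × 10^-4 × 2.7) = 4.435 × 10^6 m²
A = 4.435 × 10^6 m² = 4.435 km²

A ≈ 4.43 km²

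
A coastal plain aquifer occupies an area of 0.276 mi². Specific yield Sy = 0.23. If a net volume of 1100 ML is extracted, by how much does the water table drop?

A = 0.276 mi² = 7.148 × 10^5 m²
ΔV = 1100 ML = 1.1 × 10^6 m³
Δh = ΔV / (Sy × A) = 1.1 × 10^6 m³ / (0.23 × 7.148 × 10^5 m²) = 6.69 m

Δh ≈ 6.69 m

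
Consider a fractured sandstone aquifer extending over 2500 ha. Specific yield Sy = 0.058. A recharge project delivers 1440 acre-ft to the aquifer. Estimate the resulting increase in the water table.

Δh ≈ 1.22 m

A = 2500 ha = 2.5 × 10^7 m²
ΔV = 1440 acre-ft = 1.776 × 10^6 m³
Δh = ΔV / (Sy × A) = 1.776 × 10^6 m³ / (0.058 × 2.5 × 10^7 m²) = 1.225 m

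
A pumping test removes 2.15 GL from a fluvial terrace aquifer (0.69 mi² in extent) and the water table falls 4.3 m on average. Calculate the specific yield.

Sy ≈ 0.28

A = 0.69 mi² = 1.787 × 10^6 m²
ΔV = 2.15 GL = 2.15 × 10^6 m³
Sy = ΔV / (A × Δh) = 2.15 × 10^6 m³ / (1.787 × 10^6 m² × 4.3 m) = 0.2798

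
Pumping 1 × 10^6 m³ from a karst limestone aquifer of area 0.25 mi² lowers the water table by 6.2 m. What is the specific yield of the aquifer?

Sy ≈ 0.25

A = 0.25 mi² = 6.475 × 10^5 m²
Sy = ΔV / (A × Δh) = 1 × 10^6 m³ / (6.475 × 10^5 m² × 6.2 m) = 0.2491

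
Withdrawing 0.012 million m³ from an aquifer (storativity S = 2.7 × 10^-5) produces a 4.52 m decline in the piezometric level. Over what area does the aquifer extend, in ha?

ΔV = 0.012 million m³ = 12000 m³
A = ΔV / (S × Δh) = 12000 / (2.7 × 10^-5 × 4.52) = 9.833 × 10^7 m²
A = 9.833 × 10^7 m² = 9833 ha

A ≈ 9830 ha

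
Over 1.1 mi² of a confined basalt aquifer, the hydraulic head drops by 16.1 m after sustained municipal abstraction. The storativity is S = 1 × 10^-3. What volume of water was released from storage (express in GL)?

A = 1.1 mi² = 2.849 × 10^6 m²
ΔV = S × A × Δh = 0.001 × 2.849 × 10^6 m² × 16.1 m = 45870 m³
ΔV = 45870 m³ = 0.04587 GL

ΔV ≈ 0.0459 GL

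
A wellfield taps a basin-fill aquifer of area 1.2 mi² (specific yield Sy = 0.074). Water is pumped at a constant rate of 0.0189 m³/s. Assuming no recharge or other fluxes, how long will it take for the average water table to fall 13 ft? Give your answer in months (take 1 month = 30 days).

A = 1.2 mi² = 3.108 × 10^6 m²
Δh = 13 ft = 3.962 m
ΔV = Sy × A × Δh = 0.074 × 3.108 × 10^6 × 3.962 = 9.113 × 10^5 m³
Q = 0.0189 m³/s = 1633 m³/d
t = ΔV / Q = 9.113 × 10^5 m³ / 1633 m³/d = 558.1 d
t = 558.1 d ≈ 18.6 months

t ≈ 18.6 months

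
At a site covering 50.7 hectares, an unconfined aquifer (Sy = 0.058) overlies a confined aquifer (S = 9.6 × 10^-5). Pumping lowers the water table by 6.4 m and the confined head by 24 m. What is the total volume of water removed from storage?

A = 50.7 hectares = 5.07 × 10^5 m²
Unconfined: ΔV_u = Sy × A × Δh_u = 0.058 × 5.07 × 10^5 × 6.4 = 1.882 × 10^5 m³
Confined: ΔV_c = S × A × Δh_c = 9.6 × 10^-5 × 5.07 × 10^5 × 24 = 1168 m³
Total ΔV = 1.882 × 10^5 + 1168 = 1.894 × 10^5 m³

ΔV ≈ 1.89 × 10^5 m³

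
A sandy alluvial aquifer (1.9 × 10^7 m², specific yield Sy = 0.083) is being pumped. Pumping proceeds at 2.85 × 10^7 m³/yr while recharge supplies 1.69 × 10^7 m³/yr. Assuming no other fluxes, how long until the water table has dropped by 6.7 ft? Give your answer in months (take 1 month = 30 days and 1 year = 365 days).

t ≈ 3.38 months

Δh = 6.7 ft = 2.042 m
ΔV = Sy × A × Δh = 0.083 × 1.9 × 10^7 × 2.042 = 3.22 × 10^6 m³
Net withdrawal = 2.85 × 10^7 − 1.69 × 10^7 = 1.16 × 10^7 m³/yr = 31780 m³/d
t = ΔV / Q = 3.22 × 10^6 m³ / 31780 m³/d = 101.3 d
t = 101.3 d ≈ 3.378 months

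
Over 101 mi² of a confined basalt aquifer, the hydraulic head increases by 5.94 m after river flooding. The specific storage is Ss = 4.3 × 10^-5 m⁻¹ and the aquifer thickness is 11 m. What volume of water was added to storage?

S = Ss × b = 4.3 × 10^-5 m⁻¹ × 11 m = 4.73 × 10^-4
A = 101 mi² = 2.616 × 10^8 m²
ΔV = S × A × Δh = 4.73 × 10^-4 × 2.616 × 10^8 m² × 5.94 m = 7.35 × 10^5 m³

ΔV ≈ 7.35 × 10^5 m³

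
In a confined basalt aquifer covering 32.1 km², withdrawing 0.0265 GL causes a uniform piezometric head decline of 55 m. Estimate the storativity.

S ≈ 1.5 × 10^-5

A = 32.1 km² = 3.21 × 10^7 m²
ΔV = 0.0265 GL = 26500 m³
S = ΔV / (A × Δh) = 26500 m³ / (3.21 × 10^7 m² × 55 m) = 1.501 × 10^-5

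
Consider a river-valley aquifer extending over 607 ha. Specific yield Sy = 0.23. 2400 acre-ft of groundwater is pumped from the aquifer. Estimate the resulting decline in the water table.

A = 607 ha = 6.07 × 10^6 m²
ΔV = 2400 acre-ft = 2.96 × 10^6 m³
Δh = ΔV / (Sy × A) = 2.96 × 10^6 m³ / (0.23 × 6.07 × 10^6 m²) = 2.12 m

Δh ≈ 2.12 m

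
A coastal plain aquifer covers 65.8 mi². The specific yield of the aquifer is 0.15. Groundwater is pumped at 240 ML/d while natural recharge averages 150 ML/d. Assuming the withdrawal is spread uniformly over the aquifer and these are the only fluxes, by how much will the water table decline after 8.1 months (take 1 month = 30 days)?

Δh ≈ 0.856 m

A = 65.8 mi² = 1.704 × 10^8 m²
Net abstraction = 240 − 150 = 90 ML/d
Q_net = 90 ML/d = 90000 m³/d
t = 8.1 months = 243 d
ΔV = Q × t = 90000 m³/d × 243 d = 2.187 × 10^7 m³
Δh = ΔV / (Sy × A) = 2.187 × 10^7 / (0.15 × 1.704 × 10^8) = 0.8555 m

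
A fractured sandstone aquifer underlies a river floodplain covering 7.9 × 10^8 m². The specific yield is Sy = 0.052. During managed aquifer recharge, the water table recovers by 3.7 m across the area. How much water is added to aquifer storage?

ΔV = Sy × A × Δh = 0.052 × 7.9 × 10^8 m² × 3.7 m = 1.52 × 10^8 m³

ΔV ≈ 1.52 × 10^8 m³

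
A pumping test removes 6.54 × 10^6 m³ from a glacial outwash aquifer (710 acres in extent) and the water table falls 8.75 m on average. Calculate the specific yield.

A = 710 acres = 2.873 × 10^6 m²
Sy = ΔV / (A × Δh) = 6.54 × 10^6 m³ / (2.873 × 10^6 m² × 8.75 m) = 0.2601

Sy ≈ 0.26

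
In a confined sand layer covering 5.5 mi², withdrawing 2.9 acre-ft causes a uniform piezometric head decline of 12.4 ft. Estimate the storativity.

A = 5.5 mi² = 1.424 × 10^7 m²
Δh = 12.4 ft = 3.78 m
ΔV = 2.9 acre-ft = 3577 m³
S = ΔV / (A × Δh) = 3577 m³ / (1.424 × 10^7 m² × 3.78 m) = 6.644 × 10^-5

S ≈ 6.6 × 10^-5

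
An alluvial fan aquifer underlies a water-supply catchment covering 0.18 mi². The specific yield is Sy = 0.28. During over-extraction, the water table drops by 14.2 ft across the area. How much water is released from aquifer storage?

ΔV ≈ 5.65 × 10^5 m³

A = 0.18 mi² = 4.662 × 10^5 m²
Δh = 14.2 ft = 4.328 m
ΔV = Sy × A × Δh = 0.28 × 4.662 × 10^5 m² × 4.328 m = 5.65 × 10^5 m³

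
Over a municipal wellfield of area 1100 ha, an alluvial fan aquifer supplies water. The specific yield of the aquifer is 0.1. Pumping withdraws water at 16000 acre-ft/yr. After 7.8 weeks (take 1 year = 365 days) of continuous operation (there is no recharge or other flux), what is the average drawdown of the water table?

A = 1100 ha = 1.1 × 10^7 m²
Q = 16000 acre-ft/yr = 54070 m³/d
t = 7.8 weeks = 54.6 d
ΔV = Q × t = 54070 m³/d × 54.6 d = 2.952 × 10^6 m³
Δh = ΔV / (Sy × A) = 2.952 × 10^6 / (0.1 × 1.1 × 10^7) = 2.684 m

Δh ≈ 2.68 m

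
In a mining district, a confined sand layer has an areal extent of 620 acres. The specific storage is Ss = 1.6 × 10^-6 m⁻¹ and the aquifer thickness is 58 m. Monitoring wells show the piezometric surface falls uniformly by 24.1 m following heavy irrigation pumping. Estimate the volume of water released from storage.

S = Ss × b = 1.6 × 10^-6 m⁻¹ × 58 m = 9.28 × 10^-5
A = 620 acres = 2.509 × 10^6 m²
ΔV = S × A × Δh = 9.28 × 10^-5 × 2.509 × 10^6 m² × 24.1 m = 5611 m³

ΔV ≈ 5610 m³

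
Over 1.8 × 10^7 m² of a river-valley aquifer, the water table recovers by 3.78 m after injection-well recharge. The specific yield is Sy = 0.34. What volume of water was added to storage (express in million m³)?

ΔV = Sy × A × Δh = 0.34 × 1.8 × 10^7 m² × 3.78 m = 2.313 × 10^7 m³
ΔV = 2.313 × 10^7 m³ = 23.13 million m³

ΔV ≈ 23.1 million m³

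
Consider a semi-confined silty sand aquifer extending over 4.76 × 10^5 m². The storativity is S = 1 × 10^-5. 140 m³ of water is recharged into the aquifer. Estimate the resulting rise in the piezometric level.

Δh ≈ 29.4 m

Δh = ΔV / (S × A) = 140 m³ / (1 × 10^-5 × 4.76 × 10^5 m²) = 29.41 m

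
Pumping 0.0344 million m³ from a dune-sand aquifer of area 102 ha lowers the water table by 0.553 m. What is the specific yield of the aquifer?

A = 102 ha = 1.02 × 10^6 m²
ΔV = 0.0344 million m³ = 34400 m³
Sy = ΔV / (A × Δh) = 34400 m³ / (1.02 × 10^6 m² × 0.553 m) = 0.06099

Sy ≈ 0.061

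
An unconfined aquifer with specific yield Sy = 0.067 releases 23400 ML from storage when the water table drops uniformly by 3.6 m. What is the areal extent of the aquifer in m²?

A ≈ 9.7 × 10^7 m²

ΔV = 23400 ML = 2.34 × 10^7 m³
A = ΔV / (Sy × Δh) = 2.34 × 10^7 / (0.067 × 3.6) = 9.701 × 10^7 m²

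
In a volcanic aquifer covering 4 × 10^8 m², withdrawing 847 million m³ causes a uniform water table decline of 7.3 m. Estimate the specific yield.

Sy ≈ 0.29

ΔV = 847 million m³ = 8.47 × 10^8 m³
Sy = ΔV / (A × Δh) = 8.47 × 10^8 m³ / (4 × 10^8 m² × 7.3 m) = 0.2901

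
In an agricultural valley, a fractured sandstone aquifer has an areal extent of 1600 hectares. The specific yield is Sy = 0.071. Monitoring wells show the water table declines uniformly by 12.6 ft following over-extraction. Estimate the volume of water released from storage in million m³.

A = 1600 hectares = 1.6 × 10^7 m²
Δh = 12.6 ft = 3.84 m
ΔV = Sy × A × Δh = 0.071 × 1.6 × 10^7 m² × 3.84 m = 4.363 × 10^6 m³
ΔV = 4.363 × 10^6 m³ = 4.363 million m³

ΔV ≈ 4.36 million m³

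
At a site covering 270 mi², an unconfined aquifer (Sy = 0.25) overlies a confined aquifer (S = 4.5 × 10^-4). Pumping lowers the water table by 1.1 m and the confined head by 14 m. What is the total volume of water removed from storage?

A = 270 mi² = 6.993 × 10^8 m²
Unconfined: ΔV_u = Sy × A × Δh_u = 0.25 × 6.993 × 10^8 × 1.1 = 1.923 × 10^8 m³
Confined: ΔV_c = S × A × Δh_c = 4.5 × 10^-4 × 6.993 × 10^8 × 14 = 4.406 × 10^6 m³
Total ΔV = 1.923 × 10^8 + 4.406 × 10^6 = 1.967 × 10^8 m³

ΔV ≈ 1.97 × 10^8 m³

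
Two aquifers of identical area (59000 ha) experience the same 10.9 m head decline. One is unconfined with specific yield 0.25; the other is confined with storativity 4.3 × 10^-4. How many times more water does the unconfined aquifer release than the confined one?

A = 59000 ha = 5.9 × 10^8 m²
Unconfined: ΔV_u = Sy × A × Δh = 0.25 × 5.9 × 10^8 × 10.9 = 1.608 × 10^9 m³
Confined: ΔV_c = S × A × Δh = 4.3 × 10^-4 × 5.9 × 10^8 × 10.9 = 2.765 × 10^6 m³
Ratio = ΔV_u / ΔV_c = Sy / S = 0.25 / 4.3 × 10^-4 = 581.4

ΔV_u / ΔV_c ≈ 581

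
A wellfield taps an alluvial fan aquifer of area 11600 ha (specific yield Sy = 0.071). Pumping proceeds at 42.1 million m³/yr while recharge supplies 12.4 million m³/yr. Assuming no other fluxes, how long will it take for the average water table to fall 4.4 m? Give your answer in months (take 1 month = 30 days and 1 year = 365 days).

A = 11600 ha = 1.16 × 10^8 m²
ΔV = Sy × A × Δh = 0.071 × 1.16 × 10^8 × 4.4 = 3.624 × 10^7 m³
Net withdrawal = 42.1 − 12.4 = 29.7 million m³/yr = 81370 m³/d
t = ΔV / Q = 3.624 × 10^7 m³ / 81370 m³/d = 445.4 d
t = 445.4 d ≈ 14.85 months

t ≈ 14.8 months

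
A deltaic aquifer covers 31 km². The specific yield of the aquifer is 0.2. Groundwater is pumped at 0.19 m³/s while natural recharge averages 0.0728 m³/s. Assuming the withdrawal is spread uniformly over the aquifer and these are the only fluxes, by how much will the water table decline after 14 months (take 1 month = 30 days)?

A = 31 km² = 3.1 × 10^7 m²
Net abstraction = 0.19 − 0.0728 = 0.1172 m³/s
Q_net = 0.1172 m³/s = 10130 m³/d
t = 14 months = 420 d
ΔV = Q × t = 10130 m³/d × 420 d = 4.253 × 10^6 m³
Δh = ΔV / (Sy × A) = 4.253 × 10^6 / (0.2 × 3.1 × 10^7) = 0.686 m

Δh ≈ 0.686 m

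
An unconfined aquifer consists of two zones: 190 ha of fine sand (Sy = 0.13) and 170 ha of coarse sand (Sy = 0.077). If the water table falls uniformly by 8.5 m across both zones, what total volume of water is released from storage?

ΔV ≈ 3.21 × 10^6 m³

A₁ = 190 ha = 1.9 × 10^6 m²; A₂ = 170 ha = 1.7 × 10^6 m²
ΔV₁ = 0.13 × 1.9 × 10^6 × 8.5 = 2.099 × 10^6 m³
ΔV₂ = 0.077 × 1.7 × 10^6 × 8.5 = 1.113 × 10^6 m³
ΔV = ΔV₁ + ΔV₂ = 3.212 × 10^6 m³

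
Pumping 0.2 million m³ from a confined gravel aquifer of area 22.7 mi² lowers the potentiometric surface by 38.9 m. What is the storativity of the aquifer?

A = 22.7 mi² = 5.879 × 10^7 m²
ΔV = 0.2 million m³ = 2 × 10^5 m³
S = ΔV / (A × Δh) = 2 × 10^5 m³ / (5.879 × 10^7 m² × 38.9 m) = 8.745 × 10^-5

S ≈ 8.7 × 10^-5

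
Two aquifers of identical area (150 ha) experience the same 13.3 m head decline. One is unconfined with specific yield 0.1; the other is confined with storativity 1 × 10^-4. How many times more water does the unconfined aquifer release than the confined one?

A = 150 ha = 1.5 × 10^6 m²
Unconfined: ΔV_u = Sy × A × Δh = 0.1 × 1.5 × 10^6 × 13.3 = 1.995 × 10^6 m³
Confined: ΔV_c = S × A × Δh = 1 × 10^-4 × 1.5 × 10^6 × 13.3 = 1995 m³
Ratio = ΔV_u / ΔV_c = Sy / S = 0.1 / 1 × 10^-4 = 1000

ΔV_u / ΔV_c ≈ 1000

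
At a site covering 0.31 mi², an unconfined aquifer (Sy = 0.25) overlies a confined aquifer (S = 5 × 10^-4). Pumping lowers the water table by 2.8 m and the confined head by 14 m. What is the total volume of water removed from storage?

ΔV ≈ 5.68 × 10^5 m³

A = 0.31 mi² = 8.029 × 10^5 m²
Unconfined: ΔV_u = Sy × A × Δh_u = 0.25 × 8.029 × 10^5 × 2.8 = 5.62 × 10^5 m³
Confined: ΔV_c = S × A × Δh_c = 5 × 10^-4 × 8.029 × 10^5 × 14 = 5620 m³
Total ΔV = 5.62 × 10^5 + 5620 = 5.676 × 10^5 m³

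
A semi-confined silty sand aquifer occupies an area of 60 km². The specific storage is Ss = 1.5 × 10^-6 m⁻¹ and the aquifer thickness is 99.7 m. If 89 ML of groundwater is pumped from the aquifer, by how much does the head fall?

S = Ss × b = 1.5 × 10^-6 m⁻¹ × 99.7 m = 1.496 × 10^-4
A = 60 km² = 6 × 10^7 m²
ΔV = 89 ML = 89000 m³
Δh = ΔV / (S × A) = 89000 m³ / (1.496 × 10^-4 × 6 × 10^7 m²) = 9.919 m

Δh ≈ 9.92 m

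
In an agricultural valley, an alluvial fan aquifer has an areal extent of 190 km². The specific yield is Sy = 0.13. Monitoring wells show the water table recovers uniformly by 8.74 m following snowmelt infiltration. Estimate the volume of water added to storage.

A = 190 km² = 1.9 × 10^8 m²
ΔV = Sy × A × Δh = 0.13 × 1.9 × 10^8 m² × 8.74 m = 2.159 × 10^8 m³

ΔV ≈ 2.16 × 10^8 m³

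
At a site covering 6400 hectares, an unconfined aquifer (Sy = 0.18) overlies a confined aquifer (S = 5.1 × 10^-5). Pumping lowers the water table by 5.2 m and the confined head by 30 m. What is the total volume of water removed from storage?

ΔV ≈ 6 × 10^7 m³

A = 6400 hectares = 6.4 × 10^7 m²
Unconfined: ΔV_u = Sy × A × Δh_u = 0.18 × 6.4 × 10^7 × 5.2 = 5.99 × 10^7 m³
Confined: ΔV_c = S × A × Δh_c = 5.1 × 10^-5 × 6.4 × 10^7 × 30 = 97920 m³
Total ΔV = 5.99 × 10^7 + 97920 = 6 × 10^7 m³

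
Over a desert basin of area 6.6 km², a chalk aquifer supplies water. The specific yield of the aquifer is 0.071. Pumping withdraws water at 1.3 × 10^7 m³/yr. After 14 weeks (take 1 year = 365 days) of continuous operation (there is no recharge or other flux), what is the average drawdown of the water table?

Δh ≈ 7.45 m

A = 6.6 km² = 6.6 × 10^6 m²
Q = 1.3 × 10^7 m³/yr = 35620 m³/d
t = 14 weeks = 98 d
ΔV = Q × t = 35620 m³/d × 98 d = 3.49 × 10^6 m³
Δh = ΔV / (Sy × A) = 3.49 × 10^6 / (0.071 × 6.6 × 10^6) = 7.449 m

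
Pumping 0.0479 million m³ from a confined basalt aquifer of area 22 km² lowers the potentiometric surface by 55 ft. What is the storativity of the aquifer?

A = 22 km² = 2.2 × 10^7 m²
Δh = 55 ft = 16.76 m
ΔV = 0.0479 million m³ = 47900 m³
S = ΔV / (A × Δh) = 47900 m³ / (2.2 × 10^7 m² × 16.76 m) = 1.299 × 10^-4

S ≈ 1.3 × 10^-4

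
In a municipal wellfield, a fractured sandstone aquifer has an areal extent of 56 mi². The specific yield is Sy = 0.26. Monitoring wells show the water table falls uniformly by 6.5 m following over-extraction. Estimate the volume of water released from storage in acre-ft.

ΔV ≈ 1.99 × 10^5 acre-ft

A = 56 mi² = 1.45 × 10^8 m²
ΔV = Sy × A × Δh = 0.26 × 1.45 × 10^8 m² × 6.5 m = 2.451 × 10^8 m³
ΔV = 2.451 × 10^8 m³ = 1.987 × 10^5 acre-ft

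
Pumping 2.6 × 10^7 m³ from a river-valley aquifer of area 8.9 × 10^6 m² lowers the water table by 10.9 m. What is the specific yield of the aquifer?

Sy ≈ 0.27

Sy = ΔV / (A × Δh) = 2.6 × 10^7 m³ / (8.9 × 10^6 m² × 10.9 m) = 0.268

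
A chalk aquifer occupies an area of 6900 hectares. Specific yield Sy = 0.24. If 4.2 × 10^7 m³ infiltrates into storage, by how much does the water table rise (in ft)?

Δh ≈ 8.32 ft

A = 6900 hectares = 6.9 × 10^7 m²
Δh = ΔV / (Sy × A) = 4.2 × 10^7 m³ / (0.24 × 6.9 × 10^7 m²) = 2.536 m
Δh = 2.536 m = 8.321 ft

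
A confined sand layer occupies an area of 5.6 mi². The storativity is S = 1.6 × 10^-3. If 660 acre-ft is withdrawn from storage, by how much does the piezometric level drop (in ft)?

Δh ≈ 115 ft

A = 5.6 mi² = 1.45 × 10^7 m²
ΔV = 660 acre-ft = 8.141 × 10^5 m³
Δh = ΔV / (S × A) = 8.141 × 10^5 m³ / (0.0016 × 1.45 × 10^7 m²) = 35.08 m
Δh = 35.08 m = 115.1 ft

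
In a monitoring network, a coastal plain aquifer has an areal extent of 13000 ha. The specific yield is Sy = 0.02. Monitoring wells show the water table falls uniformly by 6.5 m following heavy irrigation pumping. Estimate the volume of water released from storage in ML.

ΔV ≈ 16900 ML

A = 13000 ha = 1.3 × 10^8 m²
ΔV = Sy × A × Δh = 0.02 × 1.3 × 10^8 m² × 6.5 m = 1.69 × 10^7 m³
ΔV = 1.69 × 10^7 m³ = 16900 ML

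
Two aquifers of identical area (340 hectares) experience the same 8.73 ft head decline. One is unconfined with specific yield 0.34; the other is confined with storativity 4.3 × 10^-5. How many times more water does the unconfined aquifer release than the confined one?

ΔV_u / ΔV_c ≈ 7910

A = 340 hectares = 3.4 × 10^6 m²
Δh = 8.73 ft = 2.661 m
Unconfined: ΔV_u = Sy × A × Δh = 0.34 × 3.4 × 10^6 × 2.661 = 3.076 × 10^6 m³
Confined: ΔV_c = S × A × Δh = 4.3 × 10^-5 × 3.4 × 10^6 × 2.661 = 389 m³
Ratio = ΔV_u / ΔV_c = Sy / S = 0.34 / 4.3 × 10^-5 = 7907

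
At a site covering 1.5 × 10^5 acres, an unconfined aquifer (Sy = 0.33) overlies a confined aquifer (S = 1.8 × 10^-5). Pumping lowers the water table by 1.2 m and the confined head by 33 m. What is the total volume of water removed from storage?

ΔV ≈ 2.41 × 10^8 m³

A = 1.5 × 10^5 acres = 6.07 × 10^8 m²
Unconfined: ΔV_u = Sy × A × Δh_u = 0.33 × 6.07 × 10^8 × 1.2 = 2.404 × 10^8 m³
Confined: ΔV_c = S × A × Δh_c = 1.8 × 10^-5 × 6.07 × 10^8 × 33 = 3.606 × 10^5 m³
Total ΔV = 2.404 × 10^8 + 3.606 × 10^5 = 2.407 × 10^8 m³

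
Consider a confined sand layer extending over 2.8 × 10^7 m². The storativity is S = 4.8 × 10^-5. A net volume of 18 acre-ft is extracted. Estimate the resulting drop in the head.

Δh ≈ 16.5 m

ΔV = 18 acre-ft = 22200 m³
Δh = ΔV / (S × A) = 22200 m³ / (4.8 × 10^-5 × 2.8 × 10^7 m²) = 16.52 m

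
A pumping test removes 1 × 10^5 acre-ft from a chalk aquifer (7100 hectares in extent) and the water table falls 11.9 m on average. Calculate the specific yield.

Sy ≈ 0.15

A = 7100 hectares = 7.1 × 10^7 m²
ΔV = 1 × 10^5 acre-ft = 1.233 × 10^8 m³
Sy = ΔV / (A × Δh) = 1.233 × 10^8 m³ / (7.1 × 10^7 m² × 11.9 m) = 0.146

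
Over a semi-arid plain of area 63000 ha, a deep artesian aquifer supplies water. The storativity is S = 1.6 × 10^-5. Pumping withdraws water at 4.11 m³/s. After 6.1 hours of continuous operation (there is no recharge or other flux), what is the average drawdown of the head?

A = 63000 ha = 6.3 × 10^8 m²
Q = 4.11 m³/s = 3.551 × 10^5 m³/d
t = 6.1 hours = 0.2542 d
ΔV = Q × t = 3.551 × 10^5 m³/d × 0.2542 d = 90260 m³
Δh = ΔV / (S × A) = 90260 / (1.6 × 10^-5 × 6.3 × 10^8) = 8.954 m

Δh ≈ 8.95 m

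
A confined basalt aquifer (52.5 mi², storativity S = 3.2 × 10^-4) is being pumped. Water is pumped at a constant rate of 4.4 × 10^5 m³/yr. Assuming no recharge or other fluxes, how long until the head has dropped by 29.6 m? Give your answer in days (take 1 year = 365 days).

A = 52.5 mi² = 1.36 × 10^8 m²
ΔV = S × A × Δh = 3.2 × 10^-4 × 1.36 × 10^8 × 29.6 = 1.288 × 10^6 m³
Q = 4.4 × 10^5 m³/yr = 1205 m³/d
t = ΔV / Q = 1.288 × 10^6 m³ / 1205 m³/d = 1068 d

t ≈ 1070 days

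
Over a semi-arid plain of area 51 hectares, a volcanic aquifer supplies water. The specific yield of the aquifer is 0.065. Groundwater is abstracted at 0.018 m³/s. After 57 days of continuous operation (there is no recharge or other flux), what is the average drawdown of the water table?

A = 51 hectares = 5.1 × 10^5 m²
Q = 0.018 m³/s = 1555 m³/d
ΔV = Q × t = 1555 m³/d × 57 d = 88650 m³
Δh = ΔV / (Sy × A) = 88650 / (0.065 × 5.1 × 10^5) = 2.674 m

Δh ≈ 2.67 m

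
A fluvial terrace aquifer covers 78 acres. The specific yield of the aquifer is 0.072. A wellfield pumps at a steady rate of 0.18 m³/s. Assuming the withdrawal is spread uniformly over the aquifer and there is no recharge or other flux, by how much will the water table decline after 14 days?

Δh ≈ 9.58 m

A = 78 acres = 3.157 × 10^5 m²
Q = 0.18 m³/s = 15550 m³/d
ΔV = Q × t = 15550 m³/d × 14 d = 2.177 × 10^5 m³
Δh = ΔV / (Sy × A) = 2.177 × 10^5 / (0.072 × 3.157 × 10^5) = 9.58 m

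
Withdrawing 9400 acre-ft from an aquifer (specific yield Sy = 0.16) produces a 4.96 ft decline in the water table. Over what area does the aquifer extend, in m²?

Δh = 4.96 ft = 1.512 m
ΔV = 9400 acre-ft = 1.159 × 10^7 m³
A = ΔV / (Sy × Δh) = 1.159 × 10^7 / (0.16 × 1.512) = 4.793 × 10^7 m²

A ≈ 4.79 × 10^7 m²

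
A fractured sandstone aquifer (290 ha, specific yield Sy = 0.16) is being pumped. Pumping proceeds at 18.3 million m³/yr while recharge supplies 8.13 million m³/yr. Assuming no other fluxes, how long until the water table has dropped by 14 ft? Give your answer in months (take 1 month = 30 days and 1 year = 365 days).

A = 290 ha = 2.9 × 10^6 m²
Δh = 14 ft = 4.267 m
ΔV = Sy × A × Δh = 0.16 × 2.9 × 10^6 × 4.267 = 1.98 × 10^6 m³
Net withdrawal = 18.3 − 8.13 = 10.17 million m³/yr = 27860 m³/d
t = ΔV / Q = 1.98 × 10^6 m³ / 27860 m³/d = 71.06 d
t = 71.06 d ≈ 2.369 months

t ≈ 2.37 months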